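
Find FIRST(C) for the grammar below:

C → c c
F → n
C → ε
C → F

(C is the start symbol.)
{ 'c', 'n', ε }

FIRST sets of the other non-terminals involved (by the same procedure, iterated to a fixed point):
  FIRST(F) = { 'n' }

From C → c c:
  - c is a terminal: add 'c' and stop
From C → ε:
  - ε-production, so ε ∈ FIRST(C)
From C → F:
  - F is a non-terminal: add FIRST(F) \ {ε} = { 'n' }
    F is not nullable, so stop

Collecting: FIRST(C) = { 'c', 'n', ε }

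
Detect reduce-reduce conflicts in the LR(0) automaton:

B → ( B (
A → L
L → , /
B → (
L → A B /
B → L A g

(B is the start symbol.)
No reduce-reduce conflicts

A reduce-reduce conflict occurs when an LR(0) state has two complete items [A → α .] and [B → β .] — both call for a reduction, and with no lookahead the parser cannot choose between them.

Augment with B' → B and build the canonical LR(0) collection (I0 = CLOSURE({[B' → . B]}), then GOTO on every symbol after a dot until no new states appear). It has 14 states:
  I0: { [A → . L], [B → . ( B (], [B → . (], [B → . L A g], [B' → . B], [L → . , /], [L → . A B /] }  — shift
  I1: { [A → . L], [B → ( . B (], [B → ( .], [B → . ( B (], [B → . (], [B → . L A g], [L → . , /], [L → . A B /] }  — shift, reduce
  I2: { [L → , . /] }  — shift
  I3: { [A → . L], [B → . ( B (], [B → . (], [B → . L A g], [L → . , /], [L → . A B /], [L → A . B /] }  — shift
  I4: { [B' → B .] }  — accept
  I5: { [A → . L], [A → L .], [B → L . A g], [L → . , /], [L → . A B /] }  — shift, reduce
  I6: { [A → . L], [B → . ( B (], [B → . (], [B → . L A g], [B → L A . g], [L → . , /], [L → . A B /], [L → A . B /] }  — shift
  I7: { [A → L .] }  — reduce
  I8: { [L → A B . /] }  — shift
  I9: { [B → L A g .] }  — reduce
  I10: { [L → A B / .] }  — reduce
  I11: { [L → , / .] }  — reduce
  I12: { [B → ( B . (] }  — shift
  I13: { [B → ( B ( .] }  — reduce

No state contains more than one complete item.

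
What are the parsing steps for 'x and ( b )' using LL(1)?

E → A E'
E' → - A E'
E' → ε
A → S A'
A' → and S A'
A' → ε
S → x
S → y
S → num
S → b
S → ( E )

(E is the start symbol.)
LL(1) parsing maintains a stack (initially the start symbol over $) and the input. At each step: if the stack top is a terminal, match it against the current input token; if it is a non-terminal N, replace it with the RHS of M[N, lookahead] (the unique production whose predict set contains the lookahead).

Stack is shown with the top on the left.

Stack              Input          Action
----------------------------------------
E $                x and ( b ) $  output E → A E'
A E' $             x and ( b ) $  output A → S A'
S A' E' $          x and ( b ) $  output S → x
x A' E' $          x and ( b ) $  match 'x'
A' E' $            and ( b ) $    output A' → and S A'
and S A' E' $      and ( b ) $    match 'and'
S A' E' $          ( b ) $        output S → ( E )
( E ) A' E' $      ( b ) $        match '('
E ) A' E' $        b ) $          output E → A E'
A E' ) A' E' $     b ) $          output A → S A'
S A' E' ) A' E' $  b ) $          output S → b
b A' E' ) A' E' $  b ) $          match 'b'
A' E' ) A' E' $    ) $            output A' → ε
E' ) A' E' $       ) $            output E' → ε
) A' E' $          ) $            match ')'
A' E' $            $              output A' → ε
E' $               $              output E' → ε
$                  $              accept

The string is accepted.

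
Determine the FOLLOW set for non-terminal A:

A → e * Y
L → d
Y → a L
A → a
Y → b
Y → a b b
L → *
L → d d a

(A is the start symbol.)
To compute FOLLOW(A), find every occurrence of A on a right-hand side N → α A β: add FIRST(β) \ {ε}, and if β is empty or nullable also add FOLLOW(N). Iterate to a fixed point.

A is the start symbol, so $ ∈ FOLLOW(A).
A does not occur on any right-hand side.

Taking the union: FOLLOW(A) = { $ }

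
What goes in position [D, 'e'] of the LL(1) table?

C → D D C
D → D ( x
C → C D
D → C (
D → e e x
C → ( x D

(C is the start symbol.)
D → D ( x, D → C (, D → e e x

To find M[D, 'e'], we find productions for D where 'e' is in the predict set (PREDICT(N → α) = (FIRST(α) \ {ε}) ∪ (FOLLOW(N) if α ⇒* ε)).

Relevant sets:
  FIRST(D) = { '(', 'e' }
  FIRST(C) = { '(', 'e' }

D → D ( x: PREDICT = { '(', 'e' }
  'e' is in predict set, so this production goes in M[D, 'e']
D → C (: PREDICT = { '(', 'e' }
  'e' is in predict set, so this production goes in M[D, 'e']
D → e e x: PREDICT = { 'e' }
  'e' is in predict set, so this production goes in M[D, 'e']

M[D, 'e'] = D → D ( x, D → C (, D → e e x  (a multiply-defined cell — the grammar is not LL(1))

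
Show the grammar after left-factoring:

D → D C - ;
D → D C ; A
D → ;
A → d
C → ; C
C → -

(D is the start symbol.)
Left-factoring transforms A → αβ₁ | αβ₂ into A → αA' and A' → β₁ | β₂
(α is the longest common prefix among the alternatives). Repeat until
no nonterminal has two alternatives with a common prefix.

Round 1: D has alternatives sharing prefix 'D C'. Introduce D': D → D C D'
  Add: D' → - ;
  Add: D' → ; A

No remaining common prefixes — done.

Resulting grammar:
D → D C D'
D' → - ;
D' → ; A
D → ;
A → d
C → ; C
C → -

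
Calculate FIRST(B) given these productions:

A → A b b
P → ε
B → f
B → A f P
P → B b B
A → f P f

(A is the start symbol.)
To compute FIRST(B), examine every production with B on the left-hand side, reading each right-hand side left to right until a non-nullable symbol is reached.

FIRST sets of the other non-terminals involved (by the same procedure, iterated to a fixed point):
  FIRST(A) = { 'f' }

From B → f:
  - f is a terminal: add 'f' and stop
From B → A f P:
  - A is a non-terminal: add FIRST(A) \ {ε} = { 'f' }
    A is not nullable, so stop

Collecting: FIRST(B) = { 'f' }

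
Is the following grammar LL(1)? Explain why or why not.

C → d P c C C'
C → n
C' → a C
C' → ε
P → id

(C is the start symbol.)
Relevant sets:
  FOLLOW(C') = { $, 'a' }

For C:
  PREDICT(C → d P c C C') = { 'd' }
  PREDICT(C → n) = { 'n' }
For C':
  PREDICT(C' → a C) = { 'a' }
  PREDICT(C' → ε) = { $, 'a' }
P has a single production, so nothing to check there.

Conflict found: Predict set conflict for C': { 'a' }
The grammar is NOT LL(1).

Answer: No. Predict set conflict for C': { 'a' }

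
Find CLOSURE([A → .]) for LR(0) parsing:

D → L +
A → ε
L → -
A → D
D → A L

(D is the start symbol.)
{ [A → .] }

Start with: [A → .]
The dot is at the end, so nothing is added.

CLOSURE = { [A → .] }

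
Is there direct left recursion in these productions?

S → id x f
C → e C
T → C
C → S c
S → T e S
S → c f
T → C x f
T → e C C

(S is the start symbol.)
Direct left recursion occurs when N → N α for some non-terminal N (the right-hand side begins with the left-hand side itself).

S → id x f: starts with id
C → e C: starts with e
T → C: starts with C
C → S c: starts with S
S → T e S: starts with T
S → c f: starts with c
T → C x f: starts with C
T → e C C: starts with e

No direct left recursion found.

Answer: No direct left recursion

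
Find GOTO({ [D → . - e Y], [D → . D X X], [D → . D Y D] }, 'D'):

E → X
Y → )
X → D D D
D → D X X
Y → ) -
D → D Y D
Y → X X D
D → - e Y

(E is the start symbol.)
{ [D → . - e Y], [D → . D X X], [D → . D Y D], [D → D . X X], [D → D . Y D], [X → . D D D], [Y → . ) -], [Y → . )], [Y → . X X D] }

GOTO(I, 'D') = CLOSURE({ [A → αX.β] : [A → α.Xβ] ∈ I, X = 'D' })

Items with dot before 'D', with the dot advanced:
  [D → . D X X] → [D → D . X X]
  [D → . D Y D] → [D → D . Y D]
Closure of the advanced items:
  [D → D . X X] has the dot before X: add [X → . D D D]
  [D → D . Y D] has the dot before Y: add [Y → . )], [Y → . ) -], [Y → . X X D]
  [X → . D D D] has the dot before D: add [D → . D X X], [D → . D Y D], [D → . - e Y]

GOTO = { [D → . - e Y], [D → . D X X], [D → . D Y D], [D → D . X X], [D → D . Y D], [X → . D D D], [Y → . ) -], [Y → . )], [Y → . X X D] }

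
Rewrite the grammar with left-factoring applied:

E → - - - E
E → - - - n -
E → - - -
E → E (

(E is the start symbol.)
E → - - - E'
E' → E
E' → n -
E' → ε
E → E (

Left-factoring transforms A → αβ₁ | αβ₂ into A → αA' and A' → β₁ | β₂
(α is the longest common prefix among the alternatives). Repeat until
no nonterminal has two alternatives with a common prefix.

Round 1: E has alternatives sharing prefix '- - -'. Introduce E': E → - - - E'
  Add: E' → E
  Add: E' → n -
  Add: E' → ε

No remaining common prefixes — done.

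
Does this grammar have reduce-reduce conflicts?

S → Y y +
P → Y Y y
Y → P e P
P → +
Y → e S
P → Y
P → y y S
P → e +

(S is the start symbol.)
A reduce-reduce conflict occurs when an LR(0) state has two complete items [A → α .] and [B → β .] — both call for a reduction, and with no lookahead the parser cannot choose between them.

Augment with S' → S and build the canonical LR(0) collection (I0 = CLOSURE({[S' → . S]}), then GOTO on every symbol after a dot until no new states appear). It has 18 states:
  I0: { [P → . +], [P → . Y Y y], [P → . Y], [P → . e +], [P → . y y S], [S → . Y y +], [S' → . S], [Y → . P e P], [Y → . e S] }  — shift
  I1: { [P → + .] }  — reduce
  I2: { [Y → P . e P] }  — shift
  I3: { [S' → S .] }  — accept
  I4: { [P → . +], [P → . Y Y y], [P → . Y], [P → . e +], [P → . y y S], [P → Y . Y y], [P → Y .], [S → Y . y +], [Y → . P e P], [Y → . e S] }  — shift, reduce
  I5: { [P → . +], [P → . Y Y y], [P → . Y], [P → . e +], [P → . y y S], [P → e . +], [S → . Y y +], [Y → . P e P], [Y → . e S], [Y → e . S] }  — shift
  I6: { [P → y . y S] }  — shift
  I7: { [P → . +], [P → . Y Y y], [P → . Y], [P → . e +], [P → . y y S], [P → y y . S], [S → . Y y +], [Y → . P e P], [Y → . e S] }  — shift
  I8: { [P → y y S .] }  — reduce
  I9: { [P → + .], [P → e + .] }  — 2 reduces
  I10: { [Y → e S .] }  — reduce
  I11: { [P → . +], [P → . Y Y y], [P → . Y], [P → . e +], [P → . y y S], [P → Y . Y y], [P → Y .], [P → Y Y . y], [Y → . P e P], [Y → . e S] }  — shift, reduce
  I12: { [P → y . y S], [S → Y y . +] }  — shift
  I13: { [S → Y y + .] }  — reduce
  I14: { [P → Y Y y .], [P → y . y S] }  — shift, reduce
  I15: { [P → . +], [P → . Y Y y], [P → . Y], [P → . e +], [P → . y y S], [Y → . P e P], [Y → . e S], [Y → P e . P] }  — shift
  I16: { [Y → P . e P], [Y → P e P .] }  — shift, reduce
  I17: { [P → . +], [P → . Y Y y], [P → . Y], [P → . e +], [P → . y y S], [P → Y . Y y], [P → Y .], [Y → . P e P], [Y → . e S] }  — shift, reduce

I9 contains complete items [P → + .], [P → e + .] — reduce-reduce conflict.

Answer: Yes — I9: [P → + .] vs [P → e + .]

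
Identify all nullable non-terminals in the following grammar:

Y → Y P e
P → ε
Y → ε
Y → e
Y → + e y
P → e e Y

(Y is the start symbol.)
{ 'P', 'Y' }

A non-terminal is nullable if it can derive ε (the empty string): either it has an ε-production, or it has a production whose right-hand side consists entirely of nullable non-terminals.

ε-productions: P → ε, Y → ε
So P, Y are immediately nullable.
Every non-terminal is now nullable.
Nullable = { 'P', 'Y' }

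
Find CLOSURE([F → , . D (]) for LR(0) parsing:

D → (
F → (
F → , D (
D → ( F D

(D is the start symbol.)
To compute CLOSURE, for each item [A → α.Bβ] where B is a non-terminal, add [B → .γ] for all productions B → γ; repeat for the newly added items until nothing changes.

Start with: [F → , . D (]
  [F → , . D (] has the dot before D: add [D → . (], [D → . ( F D]
No further items can be added.

CLOSURE = { [D → . ( F D], [D → . (], [F → , . D (] }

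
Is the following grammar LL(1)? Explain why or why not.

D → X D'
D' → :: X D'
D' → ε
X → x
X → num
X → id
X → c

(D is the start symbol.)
Yes, the grammar is LL(1).

Relevant sets:
  FOLLOW(D') = { $ }

For D':
  PREDICT(D' → :: X D') = { '::' }
  PREDICT(D' → ε) = { $ }
For X:
  PREDICT(X → x) = { 'x' }
  PREDICT(X → num) = { 'num' }
  PREDICT(X → id) = { 'id' }
  PREDICT(X → c) = { 'c' }
D has a single production, so nothing to check there.

All predict sets are disjoint. The grammar IS LL(1).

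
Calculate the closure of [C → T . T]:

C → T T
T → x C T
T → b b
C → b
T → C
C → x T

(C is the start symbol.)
Start with: [C → T . T]
  [C → T . T] has the dot before T: add [T → . x C T], [T → . b b], [T → . C]
  [T → . C] has the dot before C: add [C → . T T], [C → . b], [C → . x T]
No further items can be added.

CLOSURE = { [C → . T T], [C → . b], [C → . x T], [C → T . T], [T → . C], [T → . b b], [T → . x C T] }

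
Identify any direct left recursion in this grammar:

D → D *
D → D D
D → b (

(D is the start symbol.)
Yes, D is left-recursive

Direct left recursion occurs when N → N α for some non-terminal N (the right-hand side begins with the left-hand side itself).

D → D *: LEFT RECURSIVE (starts with D)
D → D D: LEFT RECURSIVE (starts with D)
D → b (: starts with b

The grammar has direct left recursion on: D.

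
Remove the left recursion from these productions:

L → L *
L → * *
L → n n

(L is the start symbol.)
L → * * L'
L → n n L'
L' → * L'
L' → ε

L is directly left-recursive. The standard transformation for
  A → A α₁ | ... | A α_m | β₁ | ... | β_n
is
  A  → β₁ A' | ... | β_n A'
  A' → α₁ A' | ... | α_m A' | ε

L → * * becomes L → * * L'
L → n n becomes L → n n L'
L → L * becomes L' → * L'
Add L' → ε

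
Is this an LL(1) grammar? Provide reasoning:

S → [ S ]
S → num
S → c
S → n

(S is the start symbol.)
A grammar is LL(1) if for each non-terminal N with multiple productions, the predict sets of those productions are pairwise disjoint, where PREDICT(N → α) = (FIRST(α) \ {ε}) ∪ (FOLLOW(N) if α ⇒* ε).

For S:
  PREDICT(S → '[' S ']') = { '[' }
  PREDICT(S → num) = { 'num' }
  PREDICT(S → c) = { 'c' }
  PREDICT(S → n) = { 'n' }

All predict sets are disjoint. The grammar IS LL(1).

Answer: Yes, the grammar is LL(1).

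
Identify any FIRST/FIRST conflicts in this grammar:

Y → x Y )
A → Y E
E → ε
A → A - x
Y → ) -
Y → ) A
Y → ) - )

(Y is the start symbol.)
A FIRST/FIRST conflict occurs when two productions N → α and N → β for the same non-terminal have FIRST(α) ∩ FIRST(β) ≠ ∅ (with ε ∈ FIRST of a nullable right-hand side, so two nullable alternatives also conflict).

FIRST sets of the non-terminals at (or reachable through a nullable prefix from) the front of some alternative:
  FIRST(Y) = { ')', 'x' }
  FIRST(A) = { ')', 'x' }

Productions for Y:
  Y → x Y ): FIRST = { 'x' }
  Y → ) -: FIRST = { ')' }
  Y → ) A: FIRST = { ')' }
  Y → ) - ): FIRST = { ')' }
Productions for A:
  A → Y E: FIRST = { ')', 'x' }
  A → A - x: FIRST = { ')', 'x' }
E has only one production, so no FIRST/FIRST conflict is possible there.

Conflict for Y: Y → ) - and Y → ) A
  Overlap: { ')' }
Conflict for Y: Y → ) - and Y → ) - )
  Overlap: { ')' }
Conflict for Y: Y → ) A and Y → ) - )
  Overlap: { ')' }
Conflict for A: A → Y E and A → A - x
  Overlap: { ')', 'x' }

Answer: Yes. Y → ')' '-' / Y → ')' A on { ')' }; Y → ')' '-' / Y → ')' '-' ')' on { ')' }; Y → ')' A / Y → ')' '-' ')' on { ')' }; A → Y E / A → A '-' x on { ')', 'x' }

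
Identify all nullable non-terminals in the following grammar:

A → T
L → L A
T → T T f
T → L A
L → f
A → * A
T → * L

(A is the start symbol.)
None

There are no ε-productions, so no non-terminal can derive ε.
No non-terminals are nullable.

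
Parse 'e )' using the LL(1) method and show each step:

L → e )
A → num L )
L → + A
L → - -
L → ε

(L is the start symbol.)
Stack is shown with the top on the left.

Stack  Input  Action
--------------------
L $    e ) $  output L → e )
e ) $  e ) $  match 'e'
) $    ) $    match ')'
$      $      accept

The string is accepted.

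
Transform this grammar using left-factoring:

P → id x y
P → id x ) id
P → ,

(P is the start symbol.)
P → id x P'
P' → y
P' → ) id
P → ,

Left-factoring transforms A → αβ₁ | αβ₂ into A → αA' and A' → β₁ | β₂
(α is the longest common prefix among the alternatives). Repeat until
no nonterminal has two alternatives with a common prefix.

Round 1: P has alternatives sharing prefix 'id x'. Introduce P': P → id x P'
  Add: P' → y
  Add: P' → ) id

No remaining common prefixes — done.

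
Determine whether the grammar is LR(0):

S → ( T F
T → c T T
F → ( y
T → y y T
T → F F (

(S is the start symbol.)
Augment with S' → S and build the canonical LR(0) collection (I0 = CLOSURE({[S' → . S]}), then GOTO on every symbol after a dot until no new states appear). It has 16 states:
  I0: { [S → . ( T F], [S' → . S] }  — shift
  I1: { [F → . ( y], [S → ( . T F], [T → . F F (], [T → . c T T], [T → . y y T] }  — shift
  I2: { [S' → S .] }  — accept
  I3: { [F → ( . y] }  — shift
  I4: { [F → . ( y], [T → F . F (] }  — shift
  I5: { [F → . ( y], [S → ( T . F] }  — shift
  I6: { [F → . ( y], [T → . F F (], [T → . c T T], [T → . y y T], [T → c . T T] }  — shift
  I7: { [T → y . y T] }  — shift
  I8: { [F → . ( y], [T → . F F (], [T → . c T T], [T → . y y T], [T → y y . T] }  — shift
  I9: { [T → y y T .] }  — reduce
  I10: { [F → . ( y], [T → . F F (], [T → . c T T], [T → . y y T], [T → c T . T] }  — shift
  I11: { [T → c T T .] }  — reduce
  I12: { [S → ( T F .] }  — reduce
  I13: { [T → F F . (] }  — shift
  I14: { [T → F F ( .] }  — reduce
  I15: { [F → ( y .] }  — reduce

Every state is either a pure shift/goto state or contains exactly one complete item and nothing to shift — no conflicts. The grammar is LR(0).

Answer: Yes, the grammar is LR(0)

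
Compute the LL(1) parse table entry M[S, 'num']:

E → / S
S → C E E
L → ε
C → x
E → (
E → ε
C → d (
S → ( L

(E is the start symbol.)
To find M[S, 'num'], we find productions for S where 'num' is in the predict set (PREDICT(N → α) = (FIRST(α) \ {ε}) ∪ (FOLLOW(N) if α ⇒* ε)).

Relevant sets:
  FIRST(C) = { 'd', 'x' }

S → C E E: PREDICT = { 'd', 'x' }
S → ( L: PREDICT = { '(' }

M[S, 'num'] is empty (no production applies)

Answer: Empty (error entry)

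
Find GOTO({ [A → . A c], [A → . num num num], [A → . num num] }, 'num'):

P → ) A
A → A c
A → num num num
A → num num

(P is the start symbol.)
{ [A → num . num num], [A → num . num] }

GOTO(I, 'num') = CLOSURE({ [A → αX.β] : [A → α.Xβ] ∈ I, X = 'num' })

Items with dot before 'num', with the dot advanced:
  [A → . num num] → [A → num . num]
  [A → . num num num] → [A → num . num num]
Closure adds nothing (no advanced item has the dot before a non-terminal).

GOTO = { [A → num . num num], [A → num . num] }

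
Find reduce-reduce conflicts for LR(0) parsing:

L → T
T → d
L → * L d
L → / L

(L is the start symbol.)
A reduce-reduce conflict occurs when an LR(0) state has two complete items [A → α .] and [B → β .] — both call for a reduction, and with no lookahead the parser cannot choose between them.

Augment with L' → L and build the canonical LR(0) collection (I0 = CLOSURE({[L' → . L]}), then GOTO on every symbol after a dot until no new states appear). It has 9 states:
  I0: { [L → . * L d], [L → . / L], [L → . T], [L' → . L], [T → . d] }  — shift
  I1: { [L → * . L d], [L → . * L d], [L → . / L], [L → . T], [T → . d] }  — shift
  I2: { [L → . * L d], [L → . / L], [L → . T], [L → / . L], [T → . d] }  — shift
  I3: { [L' → L .] }  — accept
  I4: { [L → T .] }  — reduce
  I5: { [T → d .] }  — reduce
  I6: { [L → / L .] }  — reduce
  I7: { [L → * L . d] }  — shift
  I8: { [L → * L d .] }  — reduce

No state contains more than one complete item.

Answer: No reduce-reduce conflicts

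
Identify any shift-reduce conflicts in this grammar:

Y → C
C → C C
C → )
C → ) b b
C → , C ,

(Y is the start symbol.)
Yes — I1: [C → ) .] vs [C → ) . b b]; I3: [Y → C .] vs [C → . )]; I5: [C → C C .] vs [C → . )]; I7: [C → , C , .] vs [C → . )]

Augment with Y' → Y and build the canonical LR(0) collection (I0 = CLOSURE({[Y' → . Y]}), then GOTO on every symbol after a dot until no new states appear). It has 10 states:
  I0: { [C → . ) b b], [C → . )], [C → . , C ,], [C → . C C], [Y → . C], [Y' → . Y] }  — shift
  I1: { [C → ) . b b], [C → ) .] }  — shift, reduce
  I2: { [C → , . C ,], [C → . ) b b], [C → . )], [C → . , C ,], [C → . C C] }  — shift
  I3: { [C → . ) b b], [C → . )], [C → . , C ,], [C → . C C], [C → C . C], [Y → C .] }  — shift, reduce
  I4: { [Y' → Y .] }  — accept
  I5: { [C → . ) b b], [C → . )], [C → . , C ,], [C → . C C], [C → C . C], [C → C C .] }  — shift, reduce
  I6: { [C → , C . ,], [C → . ) b b], [C → . )], [C → . , C ,], [C → . C C], [C → C . C] }  — shift
  I7: { [C → , . C ,], [C → , C , .], [C → . ) b b], [C → . )], [C → . , C ,], [C → . C C] }  — shift, reduce
  I8: { [C → ) b . b] }  — shift
  I9: { [C → ) b b .] }  — reduce

I1 contains reduce item [C → ) .] and shift item [C → ) . b b] — shift-reduce conflict.
I3 contains reduce item [Y → C .] and shift items [C → . )], [C → . ) b b], [C → . , C ,] — shift-reduce conflict.
I5 contains reduce item [C → C C .] and shift items [C → . )], [C → . ) b b], [C → . , C ,] — shift-reduce conflict.
I7 contains reduce item [C → , C , .] and shift items [C → . )], [C → . ) b b], [C → . , C ,] — shift-reduce conflict.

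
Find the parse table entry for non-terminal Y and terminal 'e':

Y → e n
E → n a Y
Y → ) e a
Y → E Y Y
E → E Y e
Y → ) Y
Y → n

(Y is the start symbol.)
Y → e n

To find M[Y, 'e'], we find productions for Y where 'e' is in the predict set (PREDICT(N → α) = (FIRST(α) \ {ε}) ∪ (FOLLOW(N) if α ⇒* ε)).

Relevant sets:
  FIRST(E) = { 'n' }

Y → e n: PREDICT = { 'e' }
  'e' is in predict set, so this production goes in M[Y, 'e']
Y → ) e a: PREDICT = { ')' }
Y → E Y Y: PREDICT = { 'n' }
Y → ) Y: PREDICT = { ')' }
Y → n: PREDICT = { 'n' }

M[Y, 'e'] = Y → e n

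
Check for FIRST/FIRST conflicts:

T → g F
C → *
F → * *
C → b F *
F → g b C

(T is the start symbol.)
No FIRST/FIRST conflicts.

Productions for C:
  C → *: FIRST = { '*' }
  C → b F *: FIRST = { 'b' }
Productions for F:
  F → * *: FIRST = { '*' }
  F → g b C: FIRST = { 'g' }
T has only one production, so no FIRST/FIRST conflict is possible there.

All alternatives of each non-terminal have pairwise disjoint FIRST sets.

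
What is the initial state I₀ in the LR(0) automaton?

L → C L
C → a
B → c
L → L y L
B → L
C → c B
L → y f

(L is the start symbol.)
First, augment the grammar with L' → L
I₀ = CLOSURE({ [L' → . L] }):
  [L' → . L] has the dot before L: add [L → . C L], [L → . L y L], [L → . y f]
  [L → . C L] has the dot before C: add [C → . a], [C → . c B]
No further items can be added.

I₀ = { [C → . a], [C → . c B], [L → . C L], [L → . L y L], [L → . y f], [L' → . L] }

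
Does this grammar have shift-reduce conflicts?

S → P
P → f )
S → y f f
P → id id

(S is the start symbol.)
Augment with S' → S and build the canonical LR(0) collection (I0 = CLOSURE({[S' → . S]}), then GOTO on every symbol after a dot until no new states appear). It has 10 states:
  I0: { [P → . f )], [P → . id id], [S → . P], [S → . y f f], [S' → . S] }  — shift
  I1: { [S → P .] }  — reduce
  I2: { [S' → S .] }  — accept
  I3: { [P → f . )] }  — shift
  I4: { [P → id . id] }  — shift
  I5: { [S → y . f f] }  — shift
  I6: { [S → y f . f] }  — shift
  I7: { [S → y f f .] }  — reduce
  I8: { [P → id id .] }  — reduce
  I9: { [P → f ) .] }  — reduce

No state contains both a complete item and a shift item.

Answer: No shift-reduce conflicts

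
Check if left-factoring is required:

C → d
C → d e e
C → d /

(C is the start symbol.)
Yes, C has productions with common prefix 'd'

Left-factoring is needed when two productions for the same non-terminal
share a common prefix on the right-hand side.

Productions for C:
  C → d
  C → d e e
  C → d /

Found common prefix 'd' in productions for C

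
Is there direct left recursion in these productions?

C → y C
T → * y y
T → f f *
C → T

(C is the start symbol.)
No direct left recursion

C → y C: starts with y
T → * y y: starts with '*'
T → f f *: starts with f
C → T: starts with T

No direct left recursion found.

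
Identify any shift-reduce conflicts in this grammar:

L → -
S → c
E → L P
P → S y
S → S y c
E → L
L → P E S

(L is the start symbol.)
Yes — I6: [P → S y .] vs [S → S y . c]; I9: [E → L .] vs [S → . c]; I11: [L → P E S .] vs [S → S . y c]

Augment with L' → L and build the canonical LR(0) collection (I0 = CLOSURE({[L' → . L]}), then GOTO on every symbol after a dot until no new states appear). It has 13 states:
  I0: { [L → . -], [L → . P E S], [L' → . L], [P → . S y], [S → . S y c], [S → . c] }  — shift
  I1: { [L → - .] }  — reduce
  I2: { [L' → L .] }  — accept
  I3: { [E → . L P], [E → . L], [L → . -], [L → . P E S], [L → P . E S], [P → . S y], [S → . S y c], [S → . c] }  — shift
  I4: { [P → S . y], [S → S . y c] }  — shift
  I5: { [S → c .] }  — reduce
  I6: { [P → S y .], [S → S y . c] }  — shift, reduce
  I7: { [S → S y c .] }  — reduce
  I8: { [L → P E . S], [S → . S y c], [S → . c] }  — shift
  I9: { [E → L . P], [E → L .], [P → . S y], [S → . S y c], [S → . c] }  — shift, reduce
  I10: { [E → L P .] }  — reduce
  I11: { [L → P E S .], [S → S . y c] }  — shift, reduce
  I12: { [S → S y . c] }  — shift

I6 contains reduce item [P → S y .] and shift item [S → S y . c] — shift-reduce conflict.
I9 contains reduce item [E → L .] and shift item [S → . c] — shift-reduce conflict.
I11 contains reduce item [L → P E S .] and shift item [S → S . y c] — shift-reduce conflict.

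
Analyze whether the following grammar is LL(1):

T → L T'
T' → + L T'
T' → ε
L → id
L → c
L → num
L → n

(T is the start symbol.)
Yes, the grammar is LL(1).

Relevant sets:
  FOLLOW(T') = { $ }

For T':
  PREDICT(T' → '+' L T') = { '+' }
  PREDICT(T' → ε) = { $ }
For L:
  PREDICT(L → id) = { 'id' }
  PREDICT(L → c) = { 'c' }
  PREDICT(L → num) = { 'num' }
  PREDICT(L → n) = { 'n' }
T has a single production, so nothing to check there.

All predict sets are disjoint. The grammar IS LL(1).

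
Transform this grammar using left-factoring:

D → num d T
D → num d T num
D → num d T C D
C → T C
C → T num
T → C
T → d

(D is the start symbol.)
D → num d T D'
D' → ε
D' → num
D' → C D
C → T C'
C' → C
C' → num
T → C
T → d

Left-factoring transforms A → αβ₁ | αβ₂ into A → αA' and A' → β₁ | β₂
(α is the longest common prefix among the alternatives). Repeat until
no nonterminal has two alternatives with a common prefix.

Round 1: D has alternatives sharing prefix 'num d T'. Introduce D': D → num d T D'
  Add: D' → ε
  Add: D' → num
  Add: D' → C D

Round 2: C has alternatives sharing prefix 'T'. Introduce C': C → T C'
  Add: C' → C
  Add: C' → num

No remaining common prefixes — done.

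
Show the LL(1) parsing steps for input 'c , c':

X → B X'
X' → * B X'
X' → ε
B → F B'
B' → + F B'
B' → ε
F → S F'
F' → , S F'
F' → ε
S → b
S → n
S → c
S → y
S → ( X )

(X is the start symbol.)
LL(1) parsing maintains a stack (initially the start symbol over $) and the input. At each step: if the stack top is a terminal, match it against the current input token; if it is a non-terminal N, replace it with the RHS of M[N, lookahead] (the unique production whose predict set contains the lookahead).

Stack is shown with the top on the left.

Stack           Input    Action
-------------------------------
X $             c , c $  output X → B X'
B X' $          c , c $  output B → F B'
F B' X' $       c , c $  output F → S F'
S F' B' X' $    c , c $  output S → c
c F' B' X' $    c , c $  match 'c'
F' B' X' $      , c $    output F' → , S F'
, S F' B' X' $  , c $    match ','
S F' B' X' $    c $      output S → c
c F' B' X' $    c $      match 'c'
F' B' X' $      $        output F' → ε
B' X' $         $        output B' → ε
X' $            $        output X' → ε
$               $        accept

The string is accepted.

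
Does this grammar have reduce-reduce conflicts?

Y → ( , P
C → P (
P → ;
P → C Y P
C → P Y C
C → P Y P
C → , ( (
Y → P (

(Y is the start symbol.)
Yes — I7: [C → P ( .] vs [Y → P ( .]

A reduce-reduce conflict occurs when an LR(0) state has two complete items [A → α .] and [B → β .] — both call for a reduction, and with no lookahead the parser cannot choose between them.

Augment with Y' → Y and build the canonical LR(0) collection (I0 = CLOSURE({[Y' → . Y]}), then GOTO on every symbol after a dot until no new states appear). It has 18 states:
  I0: { [C → . , ( (], [C → . P (], [C → . P Y C], [C → . P Y P], [P → . ;], [P → . C Y P], [Y → . ( , P], [Y → . P (], [Y' → . Y] }  — shift
  I1: { [Y → ( . , P] }  — shift
  I2: { [C → , . ( (] }  — shift
  I3: { [P → ; .] }  — reduce
  I4: { [C → . , ( (], [C → . P (], [C → . P Y C], [C → . P Y P], [P → . ;], [P → . C Y P], [P → C . Y P], [Y → . ( , P], [Y → . P (] }  — shift
  I5: { [C → . , ( (], [C → . P (], [C → . P Y C], [C → . P Y P], [C → P . (], [C → P . Y C], [C → P . Y P], [P → . ;], [P → . C Y P], [Y → . ( , P], [Y → . P (], [Y → P . (] }  — shift
  I6: { [Y' → Y .] }  — accept
  I7: { [C → P ( .], [Y → ( . , P], [Y → P ( .] }  — shift, 2 reduces
  I8: { [C → . , ( (], [C → . P (], [C → . P Y C], [C → . P Y P], [C → P Y . C], [C → P Y . P], [P → . ;], [P → . C Y P] }  — shift
  I9: { [C → . , ( (], [C → . P (], [C → . P Y C], [C → . P Y P], [C → P Y C .], [P → . ;], [P → . C Y P], [P → C . Y P], [Y → . ( , P], [Y → . P (] }  — shift, reduce
  I10: { [C → . , ( (], [C → . P (], [C → . P Y C], [C → . P Y P], [C → P . (], [C → P . Y C], [C → P . Y P], [C → P Y P .], [P → . ;], [P → . C Y P], [Y → . ( , P], [Y → . P (] }  — shift, reduce
  I11: { [C → P ( .], [Y → ( . , P] }  — shift, reduce
  I12: { [C → . , ( (], [C → . P (], [C → . P Y C], [C → . P Y P], [P → . ;], [P → . C Y P], [Y → ( , . P] }  — shift
  I13: { [C → . , ( (], [C → . P (], [C → . P Y C], [C → . P Y P], [C → P . (], [C → P . Y C], [C → P . Y P], [P → . ;], [P → . C Y P], [Y → ( , P .], [Y → . ( , P], [Y → . P (] }  — shift, reduce
  I14: { [C → . , ( (], [C → . P (], [C → . P Y C], [C → . P Y P], [P → . ;], [P → . C Y P], [P → C Y . P] }  — shift
  I15: { [C → . , ( (], [C → . P (], [C → . P Y C], [C → . P Y P], [C → P . (], [C → P . Y C], [C → P . Y P], [P → . ;], [P → . C Y P], [P → C Y P .], [Y → . ( , P], [Y → . P (] }  — shift, reduce
  I16: { [C → , ( . (] }  — shift
  I17: { [C → , ( ( .] }  — reduce

I7 contains complete items [C → P ( .], [Y → P ( .] — reduce-reduce conflict.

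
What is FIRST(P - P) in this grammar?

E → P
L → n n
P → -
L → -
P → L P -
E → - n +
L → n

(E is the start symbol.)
{ '-', 'n' }

FIRST sets of the non-terminals involved (from the grammar, by fixed-point iteration):
  FIRST(P) = { '-', 'n' }

To compute FIRST(P - P), process the symbols left to right:
Symbol P is a non-terminal. Add FIRST(P) \ {ε} = { '-', 'n' }
P is not nullable (ε ∉ FIRST(P)), so stop here.
FIRST(P - P) = { '-', 'n' }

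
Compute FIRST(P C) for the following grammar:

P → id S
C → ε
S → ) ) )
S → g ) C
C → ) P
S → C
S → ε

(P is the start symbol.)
FIRST sets of the non-terminals involved (from the grammar, by fixed-point iteration):
  FIRST(P) = { 'id' }

To compute FIRST(P C), process the symbols left to right:
Symbol P is a non-terminal. Add FIRST(P) \ {ε} = { 'id' }
P is not nullable (ε ∉ FIRST(P)), so stop here.
FIRST(P C) = { 'id' }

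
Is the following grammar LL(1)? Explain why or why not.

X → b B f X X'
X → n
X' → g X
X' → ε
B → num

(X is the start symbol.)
No. Predict set conflict for X': { 'g' }

A grammar is LL(1) if for each non-terminal N with multiple productions, the predict sets of those productions are pairwise disjoint, where PREDICT(N → α) = (FIRST(α) \ {ε}) ∪ (FOLLOW(N) if α ⇒* ε).

Relevant sets:
  FOLLOW(X') = { $, 'g' }

For X:
  PREDICT(X → b B f X X') = { 'b' }
  PREDICT(X → n) = { 'n' }
For X':
  PREDICT(X' → g X) = { 'g' }
  PREDICT(X' → ε) = { $, 'g' }
B has a single production, so nothing to check there.

Conflict found: Predict set conflict for X': { 'g' }
The grammar is NOT LL(1).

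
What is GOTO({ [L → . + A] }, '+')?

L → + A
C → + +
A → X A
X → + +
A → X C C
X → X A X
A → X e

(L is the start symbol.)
{ [A → . X A], [A → . X C C], [A → . X e], [L → + . A], [X → . + +], [X → . X A X] }

GOTO(I, '+') = CLOSURE({ [A → αX.β] : [A → α.Xβ] ∈ I, X = '+' })

Items with dot before '+', with the dot advanced:
  [L → . + A] → [L → + . A]
Closure of the advanced items:
  [L → + . A] has the dot before A: add [A → . X A], [A → . X C C], [A → . X e]
  [A → . X A] has the dot before X: add [X → . + +], [X → . X A X]

GOTO = { [A → . X A], [A → . X C C], [A → . X e], [L → + . A], [X → . + +], [X → . X A X] }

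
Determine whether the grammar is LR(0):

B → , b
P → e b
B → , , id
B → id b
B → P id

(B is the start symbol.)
Yes, the grammar is LR(0)

A grammar is LR(0) if no state in the canonical LR(0) collection has:
  - both a shift item (dot before a terminal) and a complete item (shift-reduce conflict), or
  - two or more complete items (reduce-reduce conflict; the accept item [B' → B .] counts as a complete item here).

Augment with B' → B and build the canonical LR(0) collection (I0 = CLOSURE({[B' → . B]}), then GOTO on every symbol after a dot until no new states appear). It has 12 states:
  I0: { [B → . , , id], [B → . , b], [B → . P id], [B → . id b], [B' → . B], [P → . e b] }  — shift
  I1: { [B → , . , id], [B → , . b] }  — shift
  I2: { [B' → B .] }  — accept
  I3: { [B → P . id] }  — shift
  I4: { [P → e . b] }  — shift
  I5: { [B → id . b] }  — shift
  I6: { [B → id b .] }  — reduce
  I7: { [P → e b .] }  — reduce
  I8: { [B → P id .] }  — reduce
  I9: { [B → , , . id] }  — shift
  I10: { [B → , b .] }  — reduce
  I11: { [B → , , id .] }  — reduce

Every state is either a pure shift/goto state or contains exactly one complete item and nothing to shift — no conflicts. The grammar is LR(0).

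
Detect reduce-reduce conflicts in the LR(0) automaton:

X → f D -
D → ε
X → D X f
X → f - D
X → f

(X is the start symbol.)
A reduce-reduce conflict occurs when an LR(0) state has two complete items [A → α .] and [B → β .] — both call for a reduction, and with no lookahead the parser cannot choose between them.

Augment with X' → X and build the canonical LR(0) collection (I0 = CLOSURE({[X' → . X]}), then GOTO on every symbol after a dot until no new states appear). It has 10 states:
  I0: { [D → .], [X → . D X f], [X → . f - D], [X → . f D -], [X → . f], [X' → . X] }  — shift, reduce
  I1: { [D → .], [X → . D X f], [X → . f - D], [X → . f D -], [X → . f], [X → D . X f] }  — shift, reduce
  I2: { [X' → X .] }  — accept
  I3: { [D → .], [X → f . - D], [X → f . D -], [X → f .] }  — shift, 2 reduces
  I4: { [D → .], [X → f - . D] }  — reduce
  I5: { [X → f D . -] }  — shift
  I6: { [X → f D - .] }  — reduce
  I7: { [X → f - D .] }  — reduce
  I8: { [X → D X . f] }  — shift
  I9: { [X → D X f .] }  — reduce

I3 contains complete items [D → .], [X → f .] — reduce-reduce conflict.

Answer: Yes — I3: [D → .] vs [X → f .]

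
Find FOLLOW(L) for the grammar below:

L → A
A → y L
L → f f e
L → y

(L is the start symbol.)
To compute FOLLOW(L), find every occurrence of L on a right-hand side N → α L β: add FIRST(β) \ {ε}, and if β is empty or nullable also add FOLLOW(N). Iterate to a fixed point.

L is the start symbol, so $ ∈ FOLLOW(L).
In A → y L: L is at the end, add FOLLOW(A)

The FOLLOW sets referred to above (computed the same way, to a fixed point):
  FOLLOW(A) = { $ }

Taking the union: FOLLOW(L) = { $ }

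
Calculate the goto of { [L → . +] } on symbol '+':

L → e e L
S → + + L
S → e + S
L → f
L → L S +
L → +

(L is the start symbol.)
{ [L → + .] }

GOTO(I, '+') = CLOSURE({ [A → αX.β] : [A → α.Xβ] ∈ I, X = '+' })

Items with dot before '+', with the dot advanced:
  [L → . +] → [L → + .]
Closure adds nothing (no advanced item has the dot before a non-terminal).

GOTO = { [L → + .] }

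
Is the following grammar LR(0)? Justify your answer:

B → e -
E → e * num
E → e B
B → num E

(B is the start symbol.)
Yes, the grammar is LR(0)

A grammar is LR(0) if no state in the canonical LR(0) collection has:
  - both a shift item (dot before a terminal) and a complete item (shift-reduce conflict), or
  - two or more complete items (reduce-reduce conflict; the accept item [B' → B .] counts as a complete item here).

Augment with B' → B and build the canonical LR(0) collection (I0 = CLOSURE({[B' → . B]}), then GOTO on every symbol after a dot until no new states appear). It has 10 states:
  I0: { [B → . e -], [B → . num E], [B' → . B] }  — shift
  I1: { [B' → B .] }  — accept
  I2: { [B → e . -] }  — shift
  I3: { [B → num . E], [E → . e * num], [E → . e B] }  — shift
  I4: { [B → num E .] }  — reduce
  I5: { [B → . e -], [B → . num E], [E → e . * num], [E → e . B] }  — shift
  I6: { [E → e * . num] }  — shift
  I7: { [E → e B .] }  — reduce
  I8: { [E → e * num .] }  — reduce
  I9: { [B → e - .] }  — reduce

Every state is either a pure shift/goto state or contains exactly one complete item and nothing to shift — no conflicts. The grammar is LR(0).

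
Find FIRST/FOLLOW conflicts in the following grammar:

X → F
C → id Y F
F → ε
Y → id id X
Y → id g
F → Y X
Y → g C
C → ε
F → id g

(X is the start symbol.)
Yes. C → id Y F with FOLLOW(C) on { 'id' }; F → Y X with FOLLOW(F) on { 'g', 'id' }; F → id g with FOLLOW(F) on { 'id' }

A FIRST/FOLLOW conflict occurs when a non-terminal N has a nullable alternative N → β (β ⇒* ε) and another alternative N → α with FIRST(α) ∩ FOLLOW(N) ≠ ∅: on such a lookahead the parser cannot decide between expanding α and letting N vanish via β.

Nullable non-terminals: C, F, X.
FIRST sets used below: FIRST(Y) = { 'g', 'id' }

C: nullable alternative(s) C → ε; FOLLOW(C) = { $, 'g', 'id' }
  C → id Y F: FIRST \ {ε} = { 'id' } — overlaps FOLLOW(C) on { 'id' }: CONFLICT
  C → ε: FIRST \ {ε} = { } — this is the only nullable alternative, skip

F: nullable alternative(s) F → ε; FOLLOW(F) = { $, 'g', 'id' }
  F → ε: FIRST \ {ε} = { } — this is the only nullable alternative, skip
  F → Y X: FIRST \ {ε} = { 'g', 'id' } — overlaps FOLLOW(F) on { 'g', 'id' }: CONFLICT
  F → id g: FIRST \ {ε} = { 'id' } — overlaps FOLLOW(F) on { 'id' }: CONFLICT
X has a nullable alternative but only one production, so nothing to check.

Y has no nullable alternative, so no FIRST/FOLLOW check is needed there.

So the grammar has 3 FIRST/FOLLOW conflicts (marked CONFLICT above).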